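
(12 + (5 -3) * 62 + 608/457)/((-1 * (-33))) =20920/5027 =4.16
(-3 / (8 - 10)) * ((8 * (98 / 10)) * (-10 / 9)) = -392 / 3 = -130.67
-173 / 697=-0.25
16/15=1.07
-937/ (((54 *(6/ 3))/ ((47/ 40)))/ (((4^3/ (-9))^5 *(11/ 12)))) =4063684984832/ 23914845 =169923.12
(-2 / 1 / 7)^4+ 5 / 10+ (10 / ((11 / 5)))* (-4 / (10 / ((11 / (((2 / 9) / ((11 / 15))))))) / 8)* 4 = -156033 / 4802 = -32.49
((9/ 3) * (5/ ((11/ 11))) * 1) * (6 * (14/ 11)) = 1260/ 11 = 114.55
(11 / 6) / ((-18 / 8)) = -22 / 27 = -0.81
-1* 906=-906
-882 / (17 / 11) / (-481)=1.19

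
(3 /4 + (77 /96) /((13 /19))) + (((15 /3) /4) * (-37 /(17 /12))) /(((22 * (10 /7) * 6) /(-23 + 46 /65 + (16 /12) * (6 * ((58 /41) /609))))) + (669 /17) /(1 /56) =35236380759 /15947360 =2209.54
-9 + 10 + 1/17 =18/17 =1.06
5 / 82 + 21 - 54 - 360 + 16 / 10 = -160449 / 410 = -391.34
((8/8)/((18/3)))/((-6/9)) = -1/4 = -0.25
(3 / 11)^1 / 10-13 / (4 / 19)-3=-14239 / 220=-64.72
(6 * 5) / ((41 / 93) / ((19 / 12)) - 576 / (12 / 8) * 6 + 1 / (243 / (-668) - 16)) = -96575385 / 7416289952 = -0.01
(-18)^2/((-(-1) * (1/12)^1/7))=27216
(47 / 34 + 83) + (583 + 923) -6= 53869 / 34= 1584.38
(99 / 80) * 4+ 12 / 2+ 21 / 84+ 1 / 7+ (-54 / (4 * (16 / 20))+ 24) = 5171 / 280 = 18.47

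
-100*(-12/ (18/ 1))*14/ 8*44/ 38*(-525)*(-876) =1180410000/ 19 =62126842.11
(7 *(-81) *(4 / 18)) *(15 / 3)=-630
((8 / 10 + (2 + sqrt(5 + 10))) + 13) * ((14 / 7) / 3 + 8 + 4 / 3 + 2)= 12 * sqrt(15) + 948 / 5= 236.08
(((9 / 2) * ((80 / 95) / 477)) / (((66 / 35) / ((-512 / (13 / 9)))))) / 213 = -0.01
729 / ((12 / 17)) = 4131 / 4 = 1032.75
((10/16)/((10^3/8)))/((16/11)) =11/3200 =0.00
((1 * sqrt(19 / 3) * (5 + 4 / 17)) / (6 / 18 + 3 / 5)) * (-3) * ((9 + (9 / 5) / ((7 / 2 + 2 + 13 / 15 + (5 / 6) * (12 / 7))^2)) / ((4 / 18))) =-290730571515 * sqrt(57) / 1275570044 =-1720.77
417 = 417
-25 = -25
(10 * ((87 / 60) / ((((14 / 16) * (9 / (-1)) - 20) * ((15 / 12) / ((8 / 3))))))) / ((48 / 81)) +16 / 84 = -39388 / 23415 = -1.68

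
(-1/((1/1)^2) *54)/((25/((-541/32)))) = 14607/400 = 36.52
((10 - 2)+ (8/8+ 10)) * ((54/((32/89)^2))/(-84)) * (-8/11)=1354491/19712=68.71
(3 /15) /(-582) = -1 /2910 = -0.00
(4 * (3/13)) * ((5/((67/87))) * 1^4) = 5.99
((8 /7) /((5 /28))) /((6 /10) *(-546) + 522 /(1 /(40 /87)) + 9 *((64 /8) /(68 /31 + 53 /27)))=-55664 /611241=-0.09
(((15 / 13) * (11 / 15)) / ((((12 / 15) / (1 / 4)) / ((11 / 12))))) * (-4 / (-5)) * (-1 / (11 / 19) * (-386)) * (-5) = -201685 / 312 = -646.43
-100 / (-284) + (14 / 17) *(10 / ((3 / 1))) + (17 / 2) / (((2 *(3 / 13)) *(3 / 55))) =14805665 / 43452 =340.74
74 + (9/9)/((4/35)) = 331/4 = 82.75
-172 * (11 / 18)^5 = -6925193 / 472392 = -14.66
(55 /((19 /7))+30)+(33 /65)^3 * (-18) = 249976421 /5217875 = 47.91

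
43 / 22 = 1.95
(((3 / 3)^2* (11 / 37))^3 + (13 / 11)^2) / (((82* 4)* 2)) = 545088 / 251289533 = 0.00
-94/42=-47/21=-2.24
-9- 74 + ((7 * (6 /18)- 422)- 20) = -1568 /3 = -522.67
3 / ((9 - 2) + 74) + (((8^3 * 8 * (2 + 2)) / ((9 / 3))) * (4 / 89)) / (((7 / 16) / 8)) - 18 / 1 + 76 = 76473713 / 16821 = 4546.32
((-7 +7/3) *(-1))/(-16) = -7/24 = -0.29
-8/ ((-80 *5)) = 1/ 50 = 0.02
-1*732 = -732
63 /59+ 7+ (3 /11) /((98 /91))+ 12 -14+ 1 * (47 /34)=594941 /77231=7.70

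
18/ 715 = 0.03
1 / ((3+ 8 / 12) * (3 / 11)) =1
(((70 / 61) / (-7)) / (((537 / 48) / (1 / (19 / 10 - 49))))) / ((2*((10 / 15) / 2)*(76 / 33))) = 6600 / 32571377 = 0.00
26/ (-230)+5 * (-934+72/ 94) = -25221261/ 5405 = -4666.28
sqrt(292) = 2 * sqrt(73) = 17.09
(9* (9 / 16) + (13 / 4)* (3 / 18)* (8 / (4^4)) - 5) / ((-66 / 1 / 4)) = -61 / 12672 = -0.00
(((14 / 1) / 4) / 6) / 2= 7 / 24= 0.29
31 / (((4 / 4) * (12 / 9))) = 93 / 4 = 23.25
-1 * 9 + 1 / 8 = -71 / 8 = -8.88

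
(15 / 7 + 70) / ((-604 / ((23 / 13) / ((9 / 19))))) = -220685 / 494676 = -0.45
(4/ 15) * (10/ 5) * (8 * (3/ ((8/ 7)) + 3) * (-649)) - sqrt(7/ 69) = -15576 - sqrt(483)/ 69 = -15576.32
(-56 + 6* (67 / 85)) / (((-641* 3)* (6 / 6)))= 4358 / 163455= 0.03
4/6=2/3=0.67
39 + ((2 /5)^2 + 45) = 2104 /25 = 84.16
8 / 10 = 4 / 5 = 0.80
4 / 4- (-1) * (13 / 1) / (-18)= 5 / 18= 0.28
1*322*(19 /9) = 6118 /9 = 679.78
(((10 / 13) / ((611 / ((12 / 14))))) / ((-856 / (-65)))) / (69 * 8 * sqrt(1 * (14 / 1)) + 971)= 0.00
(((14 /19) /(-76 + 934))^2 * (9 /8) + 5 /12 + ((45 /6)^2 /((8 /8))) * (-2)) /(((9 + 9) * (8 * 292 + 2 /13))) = -19857819263 /7450140503520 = -0.00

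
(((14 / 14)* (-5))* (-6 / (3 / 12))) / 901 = 120 / 901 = 0.13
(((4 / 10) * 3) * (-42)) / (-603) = 28 / 335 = 0.08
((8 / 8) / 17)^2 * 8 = 8 / 289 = 0.03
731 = 731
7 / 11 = 0.64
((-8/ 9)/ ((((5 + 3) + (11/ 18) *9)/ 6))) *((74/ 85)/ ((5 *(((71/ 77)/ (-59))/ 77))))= 828352448/ 2444175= 338.91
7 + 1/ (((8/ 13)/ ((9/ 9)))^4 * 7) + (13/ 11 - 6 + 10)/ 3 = 3066683/ 315392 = 9.72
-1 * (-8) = 8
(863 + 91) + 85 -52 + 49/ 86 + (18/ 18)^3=85017/ 86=988.57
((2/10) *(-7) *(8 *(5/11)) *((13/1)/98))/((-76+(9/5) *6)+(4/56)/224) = 116480/11245641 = 0.01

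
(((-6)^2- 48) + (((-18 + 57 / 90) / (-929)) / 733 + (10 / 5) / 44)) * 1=-1343184817 / 112357905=-11.95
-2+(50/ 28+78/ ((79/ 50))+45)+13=118511/ 1106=107.15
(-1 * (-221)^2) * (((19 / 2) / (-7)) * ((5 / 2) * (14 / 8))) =289993.44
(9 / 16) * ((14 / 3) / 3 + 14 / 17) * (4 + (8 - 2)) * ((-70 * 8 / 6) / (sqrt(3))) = -63700 * sqrt(3) / 153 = -721.12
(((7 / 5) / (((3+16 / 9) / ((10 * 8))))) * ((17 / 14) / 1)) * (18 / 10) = 11016 / 215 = 51.24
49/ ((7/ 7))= 49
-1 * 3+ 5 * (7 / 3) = 26 / 3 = 8.67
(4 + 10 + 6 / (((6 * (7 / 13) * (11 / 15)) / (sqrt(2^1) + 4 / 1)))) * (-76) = -141208 / 77-14820 * sqrt(2) / 77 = -2106.06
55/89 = 0.62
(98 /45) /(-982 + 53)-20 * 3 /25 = -20086 /8361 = -2.40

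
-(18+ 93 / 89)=-19.04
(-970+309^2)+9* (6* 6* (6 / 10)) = 473527 / 5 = 94705.40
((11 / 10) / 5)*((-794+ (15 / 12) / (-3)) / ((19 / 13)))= -1363219 / 11400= -119.58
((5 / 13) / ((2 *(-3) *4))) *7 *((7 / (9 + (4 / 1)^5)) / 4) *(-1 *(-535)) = -131075 / 1289184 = -0.10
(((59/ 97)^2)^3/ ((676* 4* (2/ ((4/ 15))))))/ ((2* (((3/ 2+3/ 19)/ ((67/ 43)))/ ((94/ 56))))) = 2523703508274671/ 1281342976262495022240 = 0.00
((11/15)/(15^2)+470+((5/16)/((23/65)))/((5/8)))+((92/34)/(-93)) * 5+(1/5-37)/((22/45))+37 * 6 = 556188554657/899984250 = 618.00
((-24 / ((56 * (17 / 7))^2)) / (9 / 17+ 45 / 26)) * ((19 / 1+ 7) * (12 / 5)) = -338 / 9435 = -0.04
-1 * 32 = -32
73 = 73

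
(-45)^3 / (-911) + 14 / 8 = 370877 / 3644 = 101.78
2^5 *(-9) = -288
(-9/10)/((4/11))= -99/40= -2.48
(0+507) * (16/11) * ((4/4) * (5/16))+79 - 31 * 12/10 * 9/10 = 75893/275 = 275.97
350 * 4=1400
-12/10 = -6/5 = -1.20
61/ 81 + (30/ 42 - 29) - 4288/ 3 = -826043/ 567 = -1456.87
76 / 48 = 19 / 12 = 1.58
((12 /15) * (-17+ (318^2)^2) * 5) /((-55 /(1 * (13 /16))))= -132938823667 /220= -604267380.30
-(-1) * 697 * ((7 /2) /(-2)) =-4879 /4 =-1219.75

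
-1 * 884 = -884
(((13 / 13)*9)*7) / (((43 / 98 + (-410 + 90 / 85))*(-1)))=34986 / 226855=0.15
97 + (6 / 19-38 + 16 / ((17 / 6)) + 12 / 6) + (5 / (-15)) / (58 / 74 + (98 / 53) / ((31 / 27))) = 9424602470 / 141036981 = 66.82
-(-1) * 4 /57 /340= 1 /4845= 0.00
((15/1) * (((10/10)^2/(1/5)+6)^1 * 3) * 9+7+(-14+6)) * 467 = 2080018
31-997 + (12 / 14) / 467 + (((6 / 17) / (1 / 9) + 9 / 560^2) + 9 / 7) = -2393907595749 / 2489670400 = -961.54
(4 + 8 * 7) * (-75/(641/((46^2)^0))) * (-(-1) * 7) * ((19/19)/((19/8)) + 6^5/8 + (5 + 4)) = -587380500/12179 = -48228.96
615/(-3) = -205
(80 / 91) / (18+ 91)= 80 / 9919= 0.01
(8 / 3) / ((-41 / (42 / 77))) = -16 / 451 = -0.04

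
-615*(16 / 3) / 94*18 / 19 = -29520 / 893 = -33.06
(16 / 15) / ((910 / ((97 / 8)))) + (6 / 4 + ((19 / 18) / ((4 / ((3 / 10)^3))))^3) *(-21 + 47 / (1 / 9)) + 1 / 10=42150456242095489 / 69888000000000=603.11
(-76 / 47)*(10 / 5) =-152 / 47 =-3.23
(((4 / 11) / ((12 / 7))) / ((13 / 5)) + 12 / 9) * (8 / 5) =4856 / 2145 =2.26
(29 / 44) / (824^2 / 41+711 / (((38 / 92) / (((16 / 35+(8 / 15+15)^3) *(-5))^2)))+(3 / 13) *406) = 728517391875 / 668347554303481331612608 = 0.00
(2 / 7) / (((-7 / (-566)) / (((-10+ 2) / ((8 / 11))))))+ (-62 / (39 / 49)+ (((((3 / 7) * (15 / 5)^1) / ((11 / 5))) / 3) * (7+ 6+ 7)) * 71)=-1164490 / 21021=-55.40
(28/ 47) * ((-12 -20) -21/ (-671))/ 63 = -0.30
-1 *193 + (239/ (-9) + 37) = -1643/ 9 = -182.56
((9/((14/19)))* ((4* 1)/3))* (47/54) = 893/63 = 14.17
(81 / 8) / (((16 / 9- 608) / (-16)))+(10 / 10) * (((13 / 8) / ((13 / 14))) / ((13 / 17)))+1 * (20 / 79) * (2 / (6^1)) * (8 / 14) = 153200585 / 58834776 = 2.60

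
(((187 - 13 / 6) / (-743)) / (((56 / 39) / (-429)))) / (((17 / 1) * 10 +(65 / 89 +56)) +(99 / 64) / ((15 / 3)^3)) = 275227738500 / 839653658011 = 0.33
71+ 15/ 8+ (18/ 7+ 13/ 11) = 47203/ 616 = 76.63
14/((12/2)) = 7/3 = 2.33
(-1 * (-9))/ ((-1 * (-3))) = 3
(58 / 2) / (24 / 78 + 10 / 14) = 2639 / 93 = 28.38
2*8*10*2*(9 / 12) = 240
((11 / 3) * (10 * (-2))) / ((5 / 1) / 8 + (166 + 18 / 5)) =-800 / 1857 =-0.43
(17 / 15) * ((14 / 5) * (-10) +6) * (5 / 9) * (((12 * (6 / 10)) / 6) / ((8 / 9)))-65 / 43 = -8691 / 430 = -20.21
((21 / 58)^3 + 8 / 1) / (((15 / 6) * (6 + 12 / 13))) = 20412041 / 43900200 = 0.46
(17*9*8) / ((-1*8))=-153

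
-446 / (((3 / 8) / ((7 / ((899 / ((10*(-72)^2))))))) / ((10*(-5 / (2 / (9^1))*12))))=1165280256000 / 899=1296196057.84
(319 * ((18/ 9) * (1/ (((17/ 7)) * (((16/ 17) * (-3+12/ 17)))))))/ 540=-37961/ 168480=-0.23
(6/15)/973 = 2/4865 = 0.00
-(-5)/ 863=5/ 863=0.01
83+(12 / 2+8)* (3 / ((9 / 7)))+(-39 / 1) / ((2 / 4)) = 113 / 3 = 37.67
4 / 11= 0.36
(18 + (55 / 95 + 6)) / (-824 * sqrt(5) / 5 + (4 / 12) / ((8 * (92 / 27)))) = -208448954368 * sqrt(5) / 6988173074929- 15467040 / 6988173074929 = -0.07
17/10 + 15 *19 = 2867/10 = 286.70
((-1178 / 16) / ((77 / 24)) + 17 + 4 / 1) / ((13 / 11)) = -150 / 91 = -1.65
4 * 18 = 72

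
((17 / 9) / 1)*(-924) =-5236 / 3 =-1745.33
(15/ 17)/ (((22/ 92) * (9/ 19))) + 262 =151352/ 561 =269.79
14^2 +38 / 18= 1783 / 9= 198.11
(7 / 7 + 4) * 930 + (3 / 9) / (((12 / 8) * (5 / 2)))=209254 / 45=4650.09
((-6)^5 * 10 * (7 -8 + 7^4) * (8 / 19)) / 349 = -1492992000 / 6631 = -225153.37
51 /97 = 0.53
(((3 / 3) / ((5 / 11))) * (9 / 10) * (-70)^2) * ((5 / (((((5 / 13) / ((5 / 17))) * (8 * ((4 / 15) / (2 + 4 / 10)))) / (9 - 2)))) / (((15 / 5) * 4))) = 6621615 / 272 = 24344.17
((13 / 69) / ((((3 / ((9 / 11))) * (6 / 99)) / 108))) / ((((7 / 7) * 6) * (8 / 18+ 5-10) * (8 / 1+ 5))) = -243 / 943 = -0.26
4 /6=2 /3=0.67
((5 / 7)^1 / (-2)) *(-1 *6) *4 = 60 / 7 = 8.57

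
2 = 2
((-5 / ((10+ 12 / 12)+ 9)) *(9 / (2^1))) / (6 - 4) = -9 / 16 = -0.56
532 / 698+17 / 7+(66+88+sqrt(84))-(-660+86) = 740.36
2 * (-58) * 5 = -580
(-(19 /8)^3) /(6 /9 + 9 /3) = -3.65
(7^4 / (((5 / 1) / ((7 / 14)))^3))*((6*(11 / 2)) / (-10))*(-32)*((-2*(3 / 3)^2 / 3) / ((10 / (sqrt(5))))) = -52822*sqrt(5) / 3125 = -37.80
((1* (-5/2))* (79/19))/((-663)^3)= 395/11074501386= 0.00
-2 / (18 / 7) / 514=-7 / 4626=-0.00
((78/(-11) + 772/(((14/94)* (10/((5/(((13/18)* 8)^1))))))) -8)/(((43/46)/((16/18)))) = 159678328/387387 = 412.19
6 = 6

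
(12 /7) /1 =12 /7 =1.71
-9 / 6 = -3 / 2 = -1.50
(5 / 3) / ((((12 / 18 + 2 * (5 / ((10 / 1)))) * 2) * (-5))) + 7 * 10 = 699 / 10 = 69.90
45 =45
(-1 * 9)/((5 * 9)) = -0.20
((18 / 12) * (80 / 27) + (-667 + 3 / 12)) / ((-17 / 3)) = 23843 / 204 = 116.88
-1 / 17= -0.06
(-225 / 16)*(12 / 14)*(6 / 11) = -2025 / 308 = -6.57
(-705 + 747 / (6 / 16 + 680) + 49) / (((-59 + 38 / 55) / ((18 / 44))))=26734740 / 5818567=4.59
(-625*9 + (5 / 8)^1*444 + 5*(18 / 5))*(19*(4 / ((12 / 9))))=-607563 / 2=-303781.50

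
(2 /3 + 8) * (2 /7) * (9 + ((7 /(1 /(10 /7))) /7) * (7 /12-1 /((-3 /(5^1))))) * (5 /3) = 2470 /49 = 50.41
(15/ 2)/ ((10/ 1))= 0.75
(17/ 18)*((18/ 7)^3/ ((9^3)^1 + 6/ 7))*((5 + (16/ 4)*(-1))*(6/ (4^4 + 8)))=459/ 917917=0.00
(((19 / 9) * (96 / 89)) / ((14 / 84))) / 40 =152 / 445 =0.34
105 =105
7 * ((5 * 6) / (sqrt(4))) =105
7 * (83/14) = 83/2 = 41.50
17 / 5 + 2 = 27 / 5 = 5.40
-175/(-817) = 175/817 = 0.21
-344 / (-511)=344 / 511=0.67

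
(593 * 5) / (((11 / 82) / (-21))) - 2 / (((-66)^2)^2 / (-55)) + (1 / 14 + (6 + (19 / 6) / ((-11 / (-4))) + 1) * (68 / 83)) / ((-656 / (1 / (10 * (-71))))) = -27082986306019811591 / 58348727680320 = -464157.27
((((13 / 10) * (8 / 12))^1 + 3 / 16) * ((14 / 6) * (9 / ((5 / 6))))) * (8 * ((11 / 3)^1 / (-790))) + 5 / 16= -106473 / 158000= -0.67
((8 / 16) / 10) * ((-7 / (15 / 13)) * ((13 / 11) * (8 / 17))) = -2366 / 14025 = -0.17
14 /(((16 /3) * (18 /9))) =21 /16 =1.31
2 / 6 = 1 / 3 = 0.33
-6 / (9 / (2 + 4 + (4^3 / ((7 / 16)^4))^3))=-147573952755771859340 / 41523861603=-3553955414.04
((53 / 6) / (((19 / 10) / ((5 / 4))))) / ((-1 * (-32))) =1325 / 7296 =0.18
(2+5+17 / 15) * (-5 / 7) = -122 / 21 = -5.81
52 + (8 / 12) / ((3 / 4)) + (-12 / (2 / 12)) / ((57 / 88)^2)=-118.72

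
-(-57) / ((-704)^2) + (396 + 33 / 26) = 2559609573 / 6443008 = 397.27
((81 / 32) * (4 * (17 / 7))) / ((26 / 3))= 2.84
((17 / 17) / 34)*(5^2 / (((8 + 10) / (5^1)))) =125 / 612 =0.20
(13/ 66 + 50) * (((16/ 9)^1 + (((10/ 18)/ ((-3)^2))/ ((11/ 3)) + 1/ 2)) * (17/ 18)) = 76765523/ 705672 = 108.78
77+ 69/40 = 3149/40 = 78.72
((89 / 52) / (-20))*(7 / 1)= -623 / 1040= -0.60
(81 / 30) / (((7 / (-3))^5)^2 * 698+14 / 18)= 1594323 / 1971677697290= 0.00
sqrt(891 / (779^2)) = 9 *sqrt(11) / 779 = 0.04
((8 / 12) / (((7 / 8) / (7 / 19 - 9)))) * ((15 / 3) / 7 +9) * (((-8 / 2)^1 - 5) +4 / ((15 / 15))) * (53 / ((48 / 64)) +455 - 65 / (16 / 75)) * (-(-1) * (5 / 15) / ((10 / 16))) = 946314112 / 25137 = 37646.26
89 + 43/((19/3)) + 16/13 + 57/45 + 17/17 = 367858/3705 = 99.29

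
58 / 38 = 29 / 19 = 1.53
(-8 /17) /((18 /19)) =-76 /153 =-0.50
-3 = -3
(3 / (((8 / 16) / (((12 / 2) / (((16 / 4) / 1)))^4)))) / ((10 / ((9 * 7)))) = 15309 / 80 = 191.36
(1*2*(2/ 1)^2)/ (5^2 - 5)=2/ 5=0.40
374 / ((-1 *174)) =-187 / 87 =-2.15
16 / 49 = 0.33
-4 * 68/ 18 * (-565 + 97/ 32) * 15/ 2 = 1528555/ 24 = 63689.79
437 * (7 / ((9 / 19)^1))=58121 / 9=6457.89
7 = 7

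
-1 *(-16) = 16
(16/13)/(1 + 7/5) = 20/39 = 0.51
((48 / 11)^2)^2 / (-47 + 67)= 1327104 / 73205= 18.13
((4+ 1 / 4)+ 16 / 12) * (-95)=-6365 / 12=-530.42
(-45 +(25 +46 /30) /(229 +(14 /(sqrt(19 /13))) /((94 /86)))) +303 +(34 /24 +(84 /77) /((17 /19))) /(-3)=41430992831517 /161061263660 - 11261012*sqrt(247) /32944349385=257.23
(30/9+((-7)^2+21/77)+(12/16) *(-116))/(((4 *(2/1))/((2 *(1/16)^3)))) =-1135/540672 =-0.00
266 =266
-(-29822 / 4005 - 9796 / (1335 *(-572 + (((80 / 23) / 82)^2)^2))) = 3366438771399193199 / 452882277990932715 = 7.43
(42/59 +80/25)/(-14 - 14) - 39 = -161647/4130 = -39.14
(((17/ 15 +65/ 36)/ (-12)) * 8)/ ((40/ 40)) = -529/ 270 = -1.96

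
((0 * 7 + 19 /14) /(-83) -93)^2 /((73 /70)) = 58411836125 /7040558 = 8296.48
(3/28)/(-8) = -3/224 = -0.01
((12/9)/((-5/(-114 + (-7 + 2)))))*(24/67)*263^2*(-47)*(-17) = 210453046048/335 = 628218047.90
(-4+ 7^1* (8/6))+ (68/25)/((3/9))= 1012/75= 13.49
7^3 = 343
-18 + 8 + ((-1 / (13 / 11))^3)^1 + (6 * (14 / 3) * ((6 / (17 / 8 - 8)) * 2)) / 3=-3063659 / 103259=-29.67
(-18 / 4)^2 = 81 / 4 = 20.25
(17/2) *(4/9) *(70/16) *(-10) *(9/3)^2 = -2975/2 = -1487.50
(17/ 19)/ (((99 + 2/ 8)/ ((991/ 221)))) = 3964/ 98059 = 0.04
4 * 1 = 4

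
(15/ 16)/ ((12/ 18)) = 45/ 32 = 1.41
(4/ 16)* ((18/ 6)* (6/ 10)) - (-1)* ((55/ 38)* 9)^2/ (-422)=145953/ 3046840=0.05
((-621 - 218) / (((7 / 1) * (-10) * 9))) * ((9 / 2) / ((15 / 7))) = 839 / 300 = 2.80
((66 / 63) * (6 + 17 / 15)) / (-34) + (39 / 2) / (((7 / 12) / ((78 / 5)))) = 2791379 / 5355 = 521.27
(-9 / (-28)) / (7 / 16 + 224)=4 / 2793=0.00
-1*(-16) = 16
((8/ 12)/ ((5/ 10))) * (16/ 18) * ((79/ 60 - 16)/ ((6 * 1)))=-3524/ 1215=-2.90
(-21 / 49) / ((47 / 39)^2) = -4563 / 15463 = -0.30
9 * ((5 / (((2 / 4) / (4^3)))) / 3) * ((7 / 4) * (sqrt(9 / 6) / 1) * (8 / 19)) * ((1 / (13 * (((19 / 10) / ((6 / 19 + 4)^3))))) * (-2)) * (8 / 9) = -395220582400 * sqrt(6) / 96567861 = -10024.96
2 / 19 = 0.11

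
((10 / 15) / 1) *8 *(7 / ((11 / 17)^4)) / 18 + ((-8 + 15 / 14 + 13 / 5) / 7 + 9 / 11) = 2330520389 / 193700430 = 12.03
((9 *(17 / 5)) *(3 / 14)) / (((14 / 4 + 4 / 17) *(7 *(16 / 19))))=148257 / 497840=0.30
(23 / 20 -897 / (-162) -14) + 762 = 407531 / 540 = 754.69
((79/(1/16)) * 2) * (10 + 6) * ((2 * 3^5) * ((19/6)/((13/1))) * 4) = 248997888/13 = 19153683.69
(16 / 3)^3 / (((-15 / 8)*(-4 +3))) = 32768 / 405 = 80.91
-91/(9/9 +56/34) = -1547/45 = -34.38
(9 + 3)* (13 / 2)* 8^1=624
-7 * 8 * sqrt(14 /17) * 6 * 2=-609.83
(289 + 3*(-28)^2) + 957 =3598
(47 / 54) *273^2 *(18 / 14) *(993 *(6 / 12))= 165635379 / 4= 41408844.75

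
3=3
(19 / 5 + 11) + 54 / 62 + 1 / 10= 4889 / 310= 15.77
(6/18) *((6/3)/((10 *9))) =1/135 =0.01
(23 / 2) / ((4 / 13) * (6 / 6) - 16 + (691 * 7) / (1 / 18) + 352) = 299 / 2272460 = 0.00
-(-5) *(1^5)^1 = 5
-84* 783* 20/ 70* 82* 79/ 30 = -20289096/ 5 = -4057819.20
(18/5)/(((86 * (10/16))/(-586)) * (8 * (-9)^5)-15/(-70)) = 24612/296230615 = 0.00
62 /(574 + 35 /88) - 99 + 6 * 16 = -146185 /50547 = -2.89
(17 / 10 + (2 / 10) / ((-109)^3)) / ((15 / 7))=51369479 / 64751450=0.79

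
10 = 10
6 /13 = 0.46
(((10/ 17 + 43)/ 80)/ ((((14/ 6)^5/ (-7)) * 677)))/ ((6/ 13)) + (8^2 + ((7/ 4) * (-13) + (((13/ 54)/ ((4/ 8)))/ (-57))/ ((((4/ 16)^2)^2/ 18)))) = 1758437630077/ 756041862240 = 2.33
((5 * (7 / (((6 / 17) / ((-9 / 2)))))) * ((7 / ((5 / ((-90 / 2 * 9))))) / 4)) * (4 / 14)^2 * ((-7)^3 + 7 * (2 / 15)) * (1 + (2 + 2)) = -35326935 / 4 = -8831733.75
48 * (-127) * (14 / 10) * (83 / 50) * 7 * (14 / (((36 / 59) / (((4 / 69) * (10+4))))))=-47783280608 / 25875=-1846696.84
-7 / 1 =-7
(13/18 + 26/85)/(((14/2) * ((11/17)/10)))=2.27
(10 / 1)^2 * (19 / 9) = 1900 / 9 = 211.11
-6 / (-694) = 3 / 347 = 0.01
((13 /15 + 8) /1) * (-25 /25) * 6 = -266 /5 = -53.20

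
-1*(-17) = 17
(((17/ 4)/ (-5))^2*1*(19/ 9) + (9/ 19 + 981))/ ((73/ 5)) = 67237129/ 998640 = 67.33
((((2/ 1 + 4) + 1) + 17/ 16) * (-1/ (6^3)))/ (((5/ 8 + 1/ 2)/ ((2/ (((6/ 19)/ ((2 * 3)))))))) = -817/ 648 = -1.26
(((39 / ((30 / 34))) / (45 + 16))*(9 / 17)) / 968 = 117 / 295240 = 0.00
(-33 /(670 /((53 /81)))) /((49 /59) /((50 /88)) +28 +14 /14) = -171985 /162560358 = -0.00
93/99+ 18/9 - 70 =-2213/33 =-67.06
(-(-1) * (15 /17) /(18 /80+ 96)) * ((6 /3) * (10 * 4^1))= 16000 /21811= 0.73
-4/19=-0.21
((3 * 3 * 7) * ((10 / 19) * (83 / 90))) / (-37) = -581 / 703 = -0.83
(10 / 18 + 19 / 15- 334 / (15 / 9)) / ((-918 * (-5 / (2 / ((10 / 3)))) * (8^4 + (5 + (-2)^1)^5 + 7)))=-2234 / 374027625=-0.00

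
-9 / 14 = -0.64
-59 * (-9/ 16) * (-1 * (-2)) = 531/ 8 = 66.38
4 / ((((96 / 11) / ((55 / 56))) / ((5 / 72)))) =3025 / 96768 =0.03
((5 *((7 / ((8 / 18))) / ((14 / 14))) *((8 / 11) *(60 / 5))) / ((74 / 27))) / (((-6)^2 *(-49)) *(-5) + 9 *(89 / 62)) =78120 / 2751727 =0.03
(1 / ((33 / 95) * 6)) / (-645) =-19 / 25542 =-0.00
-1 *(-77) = 77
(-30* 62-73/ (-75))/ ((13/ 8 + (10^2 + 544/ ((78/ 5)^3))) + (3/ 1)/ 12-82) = -22055120568/ 237493025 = -92.87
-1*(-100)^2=-10000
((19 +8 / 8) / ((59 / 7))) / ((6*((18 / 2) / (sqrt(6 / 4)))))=35*sqrt(6) / 1593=0.05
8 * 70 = 560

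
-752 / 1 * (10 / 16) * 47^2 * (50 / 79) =-51911500 / 79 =-657107.59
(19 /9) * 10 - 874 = -7676 /9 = -852.89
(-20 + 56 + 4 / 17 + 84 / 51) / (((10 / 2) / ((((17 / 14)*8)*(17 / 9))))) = 6256 / 45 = 139.02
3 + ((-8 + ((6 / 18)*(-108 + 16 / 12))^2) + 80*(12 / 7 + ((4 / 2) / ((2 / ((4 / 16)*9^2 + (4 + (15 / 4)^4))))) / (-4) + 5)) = -95935955 / 36288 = -2643.74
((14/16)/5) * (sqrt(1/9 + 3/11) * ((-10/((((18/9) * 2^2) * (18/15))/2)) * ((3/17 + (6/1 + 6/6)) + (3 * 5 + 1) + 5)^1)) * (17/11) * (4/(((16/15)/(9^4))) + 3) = -550042885 * sqrt(418)/46464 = -242029.39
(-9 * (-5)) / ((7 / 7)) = 45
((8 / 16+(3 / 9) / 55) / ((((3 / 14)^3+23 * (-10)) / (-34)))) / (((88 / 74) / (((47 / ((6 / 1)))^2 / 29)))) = 476585123 / 3580337970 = 0.13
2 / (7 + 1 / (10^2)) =200 / 701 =0.29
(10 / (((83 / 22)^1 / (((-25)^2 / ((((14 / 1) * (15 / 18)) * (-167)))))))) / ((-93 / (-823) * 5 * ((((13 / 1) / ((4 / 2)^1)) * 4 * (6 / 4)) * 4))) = -1131625 / 117305643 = -0.01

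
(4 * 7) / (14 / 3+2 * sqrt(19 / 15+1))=3.65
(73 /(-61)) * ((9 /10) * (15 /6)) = -657 /244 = -2.69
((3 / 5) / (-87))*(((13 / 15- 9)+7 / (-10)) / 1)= 53 / 870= 0.06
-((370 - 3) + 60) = -427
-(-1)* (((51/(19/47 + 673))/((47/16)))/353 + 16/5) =5958776/1862075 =3.20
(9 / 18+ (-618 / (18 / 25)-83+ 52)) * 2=-5333 / 3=-1777.67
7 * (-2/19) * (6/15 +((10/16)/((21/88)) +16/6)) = -4.19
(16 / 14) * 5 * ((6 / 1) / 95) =48 / 133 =0.36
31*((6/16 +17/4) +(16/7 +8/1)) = 25885/56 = 462.23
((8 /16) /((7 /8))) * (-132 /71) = -528 /497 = -1.06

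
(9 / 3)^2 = 9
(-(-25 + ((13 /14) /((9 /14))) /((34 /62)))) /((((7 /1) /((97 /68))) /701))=3195.00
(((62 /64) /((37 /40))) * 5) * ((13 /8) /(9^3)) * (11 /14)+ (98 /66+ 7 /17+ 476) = 1079918945075 /2259690048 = 477.91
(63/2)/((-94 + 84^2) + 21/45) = 945/208874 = 0.00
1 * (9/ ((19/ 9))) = 81/ 19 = 4.26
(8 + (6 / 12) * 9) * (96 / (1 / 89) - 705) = 97987.50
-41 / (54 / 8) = -164 / 27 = -6.07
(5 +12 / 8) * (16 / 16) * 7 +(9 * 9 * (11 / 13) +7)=3147 / 26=121.04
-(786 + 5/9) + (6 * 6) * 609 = 190237/9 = 21137.44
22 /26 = 0.85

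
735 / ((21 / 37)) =1295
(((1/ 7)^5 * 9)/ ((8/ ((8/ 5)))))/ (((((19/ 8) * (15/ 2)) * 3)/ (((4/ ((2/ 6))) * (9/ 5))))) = 1728/ 39916625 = 0.00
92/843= 0.11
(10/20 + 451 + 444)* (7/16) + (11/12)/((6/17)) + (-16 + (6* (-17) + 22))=85933/288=298.38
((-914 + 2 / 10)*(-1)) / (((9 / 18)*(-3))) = -3046 / 5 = -609.20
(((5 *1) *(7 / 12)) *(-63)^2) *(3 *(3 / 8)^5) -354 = -12643143 / 131072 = -96.46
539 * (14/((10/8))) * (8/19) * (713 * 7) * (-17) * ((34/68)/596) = -2561021848/14155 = -180927.01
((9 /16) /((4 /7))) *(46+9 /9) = 2961 /64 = 46.27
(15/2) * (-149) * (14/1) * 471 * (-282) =2078000190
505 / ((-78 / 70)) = -453.21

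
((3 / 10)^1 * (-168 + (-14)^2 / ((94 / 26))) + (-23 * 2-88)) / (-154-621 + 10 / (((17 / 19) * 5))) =671704 / 3087195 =0.22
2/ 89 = 0.02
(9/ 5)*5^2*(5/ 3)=75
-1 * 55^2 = -3025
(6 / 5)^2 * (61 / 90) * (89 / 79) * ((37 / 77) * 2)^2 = 59458408 / 58548875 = 1.02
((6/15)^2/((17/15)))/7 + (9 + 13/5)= 6914/595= 11.62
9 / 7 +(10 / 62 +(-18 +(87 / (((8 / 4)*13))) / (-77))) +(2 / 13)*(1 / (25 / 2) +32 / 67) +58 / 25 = -113474947 / 7996450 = -14.19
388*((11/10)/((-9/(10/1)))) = -4268/9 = -474.22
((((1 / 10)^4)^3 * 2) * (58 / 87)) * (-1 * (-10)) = 1 / 75000000000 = 0.00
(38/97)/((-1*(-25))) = 38/2425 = 0.02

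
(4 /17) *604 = 2416 /17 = 142.12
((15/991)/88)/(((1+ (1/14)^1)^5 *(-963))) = -67228/531444189375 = -0.00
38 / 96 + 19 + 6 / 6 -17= 163 / 48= 3.40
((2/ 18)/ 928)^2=1/ 69755904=0.00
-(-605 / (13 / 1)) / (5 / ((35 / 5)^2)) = 5929 / 13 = 456.08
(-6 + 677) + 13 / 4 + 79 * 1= 3013 / 4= 753.25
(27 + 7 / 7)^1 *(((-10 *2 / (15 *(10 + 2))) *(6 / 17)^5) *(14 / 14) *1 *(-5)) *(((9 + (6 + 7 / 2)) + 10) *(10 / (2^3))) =4309200 / 1419857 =3.03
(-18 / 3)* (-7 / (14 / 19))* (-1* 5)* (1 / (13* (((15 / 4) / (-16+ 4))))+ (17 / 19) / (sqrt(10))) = 912 / 13-51* sqrt(10) / 2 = -10.48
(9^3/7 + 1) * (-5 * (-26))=95680/7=13668.57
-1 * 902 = -902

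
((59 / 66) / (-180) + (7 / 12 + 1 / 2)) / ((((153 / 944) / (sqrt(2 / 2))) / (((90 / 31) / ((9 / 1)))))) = 3023396 / 1408671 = 2.15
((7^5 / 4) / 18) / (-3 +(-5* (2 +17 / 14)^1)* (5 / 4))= -117649 / 11637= -10.11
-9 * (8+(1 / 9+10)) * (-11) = 1793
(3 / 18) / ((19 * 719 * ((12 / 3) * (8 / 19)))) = 1 / 138048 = 0.00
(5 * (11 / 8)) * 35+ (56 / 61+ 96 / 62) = 3677487 / 15128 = 243.09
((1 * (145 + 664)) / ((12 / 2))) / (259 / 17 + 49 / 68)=27506 / 3255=8.45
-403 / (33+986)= -403 / 1019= -0.40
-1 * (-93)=93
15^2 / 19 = 225 / 19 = 11.84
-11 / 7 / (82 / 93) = -1023 / 574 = -1.78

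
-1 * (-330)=330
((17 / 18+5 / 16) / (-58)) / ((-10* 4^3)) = 181 / 5345280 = 0.00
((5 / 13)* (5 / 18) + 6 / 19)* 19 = 1879 / 234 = 8.03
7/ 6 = 1.17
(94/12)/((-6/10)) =-235/18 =-13.06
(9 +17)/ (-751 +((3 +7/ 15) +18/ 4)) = -780/ 22291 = -0.03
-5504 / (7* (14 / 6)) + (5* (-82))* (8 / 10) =-32584 / 49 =-664.98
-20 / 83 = -0.24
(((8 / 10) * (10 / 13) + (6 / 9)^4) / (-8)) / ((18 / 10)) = -535 / 9477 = -0.06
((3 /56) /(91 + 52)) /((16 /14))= 0.00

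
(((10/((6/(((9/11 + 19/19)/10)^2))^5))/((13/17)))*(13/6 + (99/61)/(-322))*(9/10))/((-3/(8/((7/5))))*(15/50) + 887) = 13858508800/95151890790502754889681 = 0.00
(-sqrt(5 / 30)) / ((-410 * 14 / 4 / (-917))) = -131 * sqrt(6) / 1230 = -0.26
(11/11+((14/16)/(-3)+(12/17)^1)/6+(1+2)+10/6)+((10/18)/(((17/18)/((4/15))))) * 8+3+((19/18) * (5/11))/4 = 272257/26928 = 10.11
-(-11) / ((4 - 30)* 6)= -11 / 156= -0.07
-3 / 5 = -0.60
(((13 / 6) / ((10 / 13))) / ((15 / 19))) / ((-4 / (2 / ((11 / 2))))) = -3211 / 9900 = -0.32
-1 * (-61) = 61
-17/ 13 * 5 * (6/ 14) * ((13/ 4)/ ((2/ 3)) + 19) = -48705/ 728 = -66.90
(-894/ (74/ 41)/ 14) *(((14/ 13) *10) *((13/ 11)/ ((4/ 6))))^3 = -12123310500/ 49247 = -246173.58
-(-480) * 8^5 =15728640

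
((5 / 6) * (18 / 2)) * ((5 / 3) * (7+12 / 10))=205 / 2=102.50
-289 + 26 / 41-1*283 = -23426 / 41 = -571.37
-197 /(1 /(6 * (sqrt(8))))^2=-56736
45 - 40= 5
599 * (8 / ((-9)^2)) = 4792 / 81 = 59.16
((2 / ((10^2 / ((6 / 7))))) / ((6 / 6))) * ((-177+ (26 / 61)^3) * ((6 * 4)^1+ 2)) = -3132328758 / 39721675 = -78.86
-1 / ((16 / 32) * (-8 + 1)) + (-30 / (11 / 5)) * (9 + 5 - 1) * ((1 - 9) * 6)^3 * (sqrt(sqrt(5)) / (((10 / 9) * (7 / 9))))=2 / 7 + 1746800640 * 5^(1 / 4) / 77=33923067.92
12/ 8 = 3/ 2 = 1.50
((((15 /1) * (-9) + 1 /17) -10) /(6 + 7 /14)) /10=-2464 /1105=-2.23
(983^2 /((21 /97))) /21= 93730033 /441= 212539.76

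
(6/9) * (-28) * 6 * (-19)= 2128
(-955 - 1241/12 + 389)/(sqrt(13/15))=-8033 * sqrt(195)/156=-719.07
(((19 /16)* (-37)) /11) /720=-703 /126720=-0.01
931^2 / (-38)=-45619 / 2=-22809.50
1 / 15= 0.07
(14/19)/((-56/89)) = -89/76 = -1.17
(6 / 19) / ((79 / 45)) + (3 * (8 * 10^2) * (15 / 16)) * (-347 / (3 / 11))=-2862749.82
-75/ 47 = -1.60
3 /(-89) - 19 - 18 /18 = -1783 /89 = -20.03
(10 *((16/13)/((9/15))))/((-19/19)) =-800/39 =-20.51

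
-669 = -669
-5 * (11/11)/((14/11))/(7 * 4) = -55/392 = -0.14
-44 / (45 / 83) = -3652 / 45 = -81.16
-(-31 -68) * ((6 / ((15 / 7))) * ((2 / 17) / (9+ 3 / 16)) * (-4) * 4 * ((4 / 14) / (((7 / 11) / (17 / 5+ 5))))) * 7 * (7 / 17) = -617.38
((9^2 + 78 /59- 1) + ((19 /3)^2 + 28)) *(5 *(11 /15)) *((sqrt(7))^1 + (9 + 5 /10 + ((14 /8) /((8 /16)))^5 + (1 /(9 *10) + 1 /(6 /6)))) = 872839 *sqrt(7) /1593 + 673352519389 /2293920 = 294987.59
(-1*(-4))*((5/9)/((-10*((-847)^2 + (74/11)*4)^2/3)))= -242/186841284966075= -0.00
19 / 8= 2.38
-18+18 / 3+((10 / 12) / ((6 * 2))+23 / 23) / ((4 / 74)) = 1121 / 144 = 7.78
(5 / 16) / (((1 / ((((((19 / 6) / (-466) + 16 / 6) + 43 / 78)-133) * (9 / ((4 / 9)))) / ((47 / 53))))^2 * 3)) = 75956300250975525375 / 83014548557824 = 914975.77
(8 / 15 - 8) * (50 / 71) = -1120 / 213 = -5.26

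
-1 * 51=-51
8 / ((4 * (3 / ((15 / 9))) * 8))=5 / 36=0.14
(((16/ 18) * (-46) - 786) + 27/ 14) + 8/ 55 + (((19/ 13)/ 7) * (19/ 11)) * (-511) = -90909961/ 90090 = -1009.10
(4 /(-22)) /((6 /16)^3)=-1024 /297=-3.45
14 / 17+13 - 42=-479 / 17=-28.18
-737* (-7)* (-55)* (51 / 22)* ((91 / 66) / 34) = -213395 / 8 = -26674.38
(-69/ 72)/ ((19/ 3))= -23/ 152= -0.15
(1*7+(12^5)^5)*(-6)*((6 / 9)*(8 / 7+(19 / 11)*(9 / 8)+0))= -1813482078403751936372068332539 / 154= -11775857651972415171247200000.00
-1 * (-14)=14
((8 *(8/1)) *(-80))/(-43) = 5120/43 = 119.07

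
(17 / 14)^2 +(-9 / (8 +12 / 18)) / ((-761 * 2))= 715100 / 484757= 1.48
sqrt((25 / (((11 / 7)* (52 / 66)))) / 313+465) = 21.57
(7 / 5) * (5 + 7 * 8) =85.40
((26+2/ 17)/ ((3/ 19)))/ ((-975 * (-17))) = 2812/ 281775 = 0.01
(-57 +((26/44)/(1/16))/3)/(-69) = 1777/2277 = 0.78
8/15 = 0.53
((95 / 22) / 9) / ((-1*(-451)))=95 / 89298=0.00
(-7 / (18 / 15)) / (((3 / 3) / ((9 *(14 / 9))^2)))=-3430 / 3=-1143.33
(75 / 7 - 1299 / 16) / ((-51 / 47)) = 123657 / 1904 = 64.95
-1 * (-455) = 455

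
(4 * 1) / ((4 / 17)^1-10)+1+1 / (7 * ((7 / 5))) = 2816 / 4067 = 0.69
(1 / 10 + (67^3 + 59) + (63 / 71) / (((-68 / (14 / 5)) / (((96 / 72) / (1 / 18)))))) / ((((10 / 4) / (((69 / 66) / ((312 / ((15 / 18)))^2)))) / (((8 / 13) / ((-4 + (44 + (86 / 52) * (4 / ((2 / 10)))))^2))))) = 0.00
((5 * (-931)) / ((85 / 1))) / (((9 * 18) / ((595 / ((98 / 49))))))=-32585 / 324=-100.57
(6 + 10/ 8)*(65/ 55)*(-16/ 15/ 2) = -754/ 165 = -4.57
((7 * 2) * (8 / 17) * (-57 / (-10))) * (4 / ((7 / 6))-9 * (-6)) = 183312 / 85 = 2156.61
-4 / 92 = -1 / 23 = -0.04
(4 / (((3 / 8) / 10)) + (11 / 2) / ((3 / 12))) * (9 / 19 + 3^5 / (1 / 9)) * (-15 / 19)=-80214660 / 361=-222201.27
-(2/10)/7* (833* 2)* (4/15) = -952/75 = -12.69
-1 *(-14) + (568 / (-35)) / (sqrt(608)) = 13.34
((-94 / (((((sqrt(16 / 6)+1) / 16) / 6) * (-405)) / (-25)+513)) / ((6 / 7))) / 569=-32015648 / 85243249341+21056 * sqrt(6) / 255729748023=-0.00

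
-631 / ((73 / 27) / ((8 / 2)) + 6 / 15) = -340740 / 581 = -586.47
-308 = -308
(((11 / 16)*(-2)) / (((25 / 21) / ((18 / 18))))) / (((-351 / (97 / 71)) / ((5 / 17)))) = 7469 / 5648760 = 0.00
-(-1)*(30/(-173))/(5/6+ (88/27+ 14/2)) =-0.02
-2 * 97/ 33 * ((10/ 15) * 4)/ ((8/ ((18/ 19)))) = -1.86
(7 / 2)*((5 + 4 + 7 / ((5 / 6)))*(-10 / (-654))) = 203 / 218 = 0.93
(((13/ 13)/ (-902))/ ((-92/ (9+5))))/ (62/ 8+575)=1/ 3454209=0.00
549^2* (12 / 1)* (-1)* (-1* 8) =28934496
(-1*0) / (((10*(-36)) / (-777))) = 0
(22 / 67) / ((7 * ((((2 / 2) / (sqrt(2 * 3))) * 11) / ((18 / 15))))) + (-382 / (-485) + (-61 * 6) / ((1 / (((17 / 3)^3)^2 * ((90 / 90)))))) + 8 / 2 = -1428219393484 / 117855 + 12 * sqrt(6) / 2345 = -12118445.48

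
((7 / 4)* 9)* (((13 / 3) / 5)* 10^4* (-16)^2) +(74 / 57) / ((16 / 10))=7967232185 / 228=34944000.81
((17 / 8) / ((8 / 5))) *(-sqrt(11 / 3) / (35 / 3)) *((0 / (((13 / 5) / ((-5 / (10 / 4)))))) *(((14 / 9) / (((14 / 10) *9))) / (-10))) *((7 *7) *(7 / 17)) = 0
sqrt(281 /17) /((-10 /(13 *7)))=-91 *sqrt(4777) /170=-37.00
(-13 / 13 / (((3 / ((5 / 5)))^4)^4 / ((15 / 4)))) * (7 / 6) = -35 / 344373768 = -0.00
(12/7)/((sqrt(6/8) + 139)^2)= 529968/5972352961 - 26688 * sqrt(3)/41806470727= 0.00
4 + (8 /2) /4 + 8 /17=93 /17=5.47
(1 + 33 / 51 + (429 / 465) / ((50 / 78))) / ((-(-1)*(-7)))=-203309 / 461125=-0.44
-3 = -3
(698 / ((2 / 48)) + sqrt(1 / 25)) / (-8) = -83761 / 40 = -2094.02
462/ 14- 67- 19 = -53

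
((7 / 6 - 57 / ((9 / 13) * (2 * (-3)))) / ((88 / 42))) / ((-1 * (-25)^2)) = -469 / 41250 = -0.01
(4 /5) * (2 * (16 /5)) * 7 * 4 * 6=21504 /25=860.16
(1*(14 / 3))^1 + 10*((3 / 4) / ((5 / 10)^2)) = 104 / 3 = 34.67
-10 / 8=-5 / 4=-1.25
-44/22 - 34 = -36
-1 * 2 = -2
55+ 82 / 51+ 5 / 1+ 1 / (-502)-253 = -4900073 / 25602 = -191.39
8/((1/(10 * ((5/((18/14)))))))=2800/9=311.11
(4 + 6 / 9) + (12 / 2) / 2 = 23 / 3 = 7.67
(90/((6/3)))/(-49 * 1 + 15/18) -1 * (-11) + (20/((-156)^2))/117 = 10.07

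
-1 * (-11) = 11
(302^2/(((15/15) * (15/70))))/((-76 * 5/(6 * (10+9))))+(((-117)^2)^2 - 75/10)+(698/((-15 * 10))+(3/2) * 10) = 28089155737/150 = 187261038.25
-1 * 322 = -322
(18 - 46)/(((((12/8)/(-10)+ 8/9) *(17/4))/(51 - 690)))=1840320/323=5697.59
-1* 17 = -17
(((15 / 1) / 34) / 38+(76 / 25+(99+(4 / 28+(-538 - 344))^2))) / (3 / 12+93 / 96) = 9847864190264 / 15431325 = 638173.60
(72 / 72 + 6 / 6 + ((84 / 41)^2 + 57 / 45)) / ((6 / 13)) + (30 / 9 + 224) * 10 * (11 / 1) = 3785705317 / 151290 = 25022.84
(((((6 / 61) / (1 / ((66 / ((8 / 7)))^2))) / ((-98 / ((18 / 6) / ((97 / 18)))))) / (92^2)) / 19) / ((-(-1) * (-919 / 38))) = 88209 / 184099549888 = 0.00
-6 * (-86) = 516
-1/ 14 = -0.07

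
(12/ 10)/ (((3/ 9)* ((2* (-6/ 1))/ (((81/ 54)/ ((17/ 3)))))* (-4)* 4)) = 27/ 5440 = 0.00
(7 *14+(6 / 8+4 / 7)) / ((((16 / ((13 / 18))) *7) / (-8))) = -4017 / 784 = -5.12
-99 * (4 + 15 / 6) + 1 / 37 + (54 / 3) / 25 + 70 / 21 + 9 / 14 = -12408239 / 19425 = -638.78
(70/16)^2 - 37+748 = 46729/64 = 730.14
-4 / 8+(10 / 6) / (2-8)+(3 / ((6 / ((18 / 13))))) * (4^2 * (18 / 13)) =22145 / 1521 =14.56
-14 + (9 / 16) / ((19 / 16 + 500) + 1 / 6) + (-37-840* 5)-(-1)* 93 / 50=-1022555271 / 240650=-4249.14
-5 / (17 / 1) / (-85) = 1 / 289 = 0.00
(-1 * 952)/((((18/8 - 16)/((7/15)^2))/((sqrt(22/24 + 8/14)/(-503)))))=-13328 * sqrt(105)/3734775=-0.04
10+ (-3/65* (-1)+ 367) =24508/65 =377.05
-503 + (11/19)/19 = -181572/361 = -502.97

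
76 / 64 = 19 / 16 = 1.19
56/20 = 2.80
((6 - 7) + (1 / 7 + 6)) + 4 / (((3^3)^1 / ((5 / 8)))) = 1979 / 378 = 5.24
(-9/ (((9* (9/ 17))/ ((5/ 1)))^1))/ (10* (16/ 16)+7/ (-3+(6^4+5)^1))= -110330/ 116883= -0.94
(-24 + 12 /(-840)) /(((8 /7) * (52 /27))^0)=-1681 /70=-24.01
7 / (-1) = -7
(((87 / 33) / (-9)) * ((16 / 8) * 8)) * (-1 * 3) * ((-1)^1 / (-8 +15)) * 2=-928 / 231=-4.02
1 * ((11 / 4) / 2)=11 / 8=1.38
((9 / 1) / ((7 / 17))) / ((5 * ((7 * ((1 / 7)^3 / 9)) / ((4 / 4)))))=9639 / 5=1927.80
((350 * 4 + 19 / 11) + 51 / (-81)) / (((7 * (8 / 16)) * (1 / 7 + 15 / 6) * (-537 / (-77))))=11651528 / 536463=21.72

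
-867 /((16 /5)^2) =-21675 /256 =-84.67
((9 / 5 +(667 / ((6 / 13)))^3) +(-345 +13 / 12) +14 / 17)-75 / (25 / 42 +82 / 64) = 69878168894834473 / 23151960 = 3018239876.66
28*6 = 168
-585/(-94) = 585/94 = 6.22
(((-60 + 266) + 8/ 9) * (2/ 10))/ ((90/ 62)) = 57722/ 2025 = 28.50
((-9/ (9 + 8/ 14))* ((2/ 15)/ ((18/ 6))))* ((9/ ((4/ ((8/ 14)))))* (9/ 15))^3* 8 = -314928/ 2051875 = -0.15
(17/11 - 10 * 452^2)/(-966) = 1070163/506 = 2114.95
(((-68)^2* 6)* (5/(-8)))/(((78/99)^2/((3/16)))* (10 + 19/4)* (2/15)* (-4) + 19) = 849746700/345193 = 2461.66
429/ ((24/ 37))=5291/ 8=661.38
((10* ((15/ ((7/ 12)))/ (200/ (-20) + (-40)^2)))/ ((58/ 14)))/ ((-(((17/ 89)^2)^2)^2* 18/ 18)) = -236195328342124860/ 10721739186817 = -22029.57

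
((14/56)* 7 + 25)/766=107/3064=0.03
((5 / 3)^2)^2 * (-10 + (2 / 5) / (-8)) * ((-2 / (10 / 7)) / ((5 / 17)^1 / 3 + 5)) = 39865 / 1872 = 21.30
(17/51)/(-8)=-1/24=-0.04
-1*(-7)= 7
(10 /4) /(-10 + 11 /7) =-35 /118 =-0.30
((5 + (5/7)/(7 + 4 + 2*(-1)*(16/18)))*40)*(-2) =-236000/581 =-406.20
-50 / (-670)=5 / 67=0.07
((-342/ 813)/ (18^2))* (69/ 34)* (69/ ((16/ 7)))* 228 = -1336783/ 73712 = -18.14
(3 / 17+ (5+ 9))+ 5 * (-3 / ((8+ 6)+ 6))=913 / 68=13.43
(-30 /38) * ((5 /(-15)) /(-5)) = -1 /19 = -0.05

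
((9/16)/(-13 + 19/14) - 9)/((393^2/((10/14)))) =-0.00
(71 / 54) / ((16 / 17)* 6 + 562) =1207 / 521100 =0.00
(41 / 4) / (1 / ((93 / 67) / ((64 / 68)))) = 64821 / 4288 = 15.12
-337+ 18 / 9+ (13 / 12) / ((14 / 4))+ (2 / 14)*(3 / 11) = -22087 / 66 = -334.65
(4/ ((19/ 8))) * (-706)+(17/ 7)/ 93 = -14707069/ 12369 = -1189.03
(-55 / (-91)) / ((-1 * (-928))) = 55 / 84448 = 0.00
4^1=4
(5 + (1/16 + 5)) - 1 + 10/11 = 1755/176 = 9.97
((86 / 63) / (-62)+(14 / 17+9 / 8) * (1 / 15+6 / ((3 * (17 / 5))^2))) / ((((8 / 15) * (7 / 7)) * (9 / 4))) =84535225 / 460564272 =0.18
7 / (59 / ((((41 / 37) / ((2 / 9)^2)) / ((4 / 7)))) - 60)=-162729 / 1359892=-0.12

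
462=462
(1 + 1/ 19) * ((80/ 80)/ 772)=0.00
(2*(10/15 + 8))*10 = 520/3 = 173.33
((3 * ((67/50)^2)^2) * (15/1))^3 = 5965202081477352858384969/1953125000000000000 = 3054183.47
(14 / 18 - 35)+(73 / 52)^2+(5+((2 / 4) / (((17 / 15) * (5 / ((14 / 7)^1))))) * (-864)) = -74353159 / 413712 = -179.72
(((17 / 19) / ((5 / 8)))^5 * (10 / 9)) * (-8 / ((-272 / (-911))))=-2493239492608 / 13928056875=-179.01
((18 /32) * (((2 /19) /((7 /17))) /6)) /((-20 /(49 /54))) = -119 /109440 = -0.00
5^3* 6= 750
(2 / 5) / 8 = 1 / 20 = 0.05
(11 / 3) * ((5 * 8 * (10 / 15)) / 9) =880 / 81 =10.86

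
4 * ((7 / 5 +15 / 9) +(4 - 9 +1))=-3.73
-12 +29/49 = -559/49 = -11.41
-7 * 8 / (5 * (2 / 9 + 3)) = -504 / 145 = -3.48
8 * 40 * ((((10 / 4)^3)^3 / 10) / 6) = 1953125 / 96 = 20345.05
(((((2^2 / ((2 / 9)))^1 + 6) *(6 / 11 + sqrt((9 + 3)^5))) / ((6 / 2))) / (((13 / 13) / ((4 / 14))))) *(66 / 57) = 192 / 133 + 101376 *sqrt(3) / 133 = 1321.66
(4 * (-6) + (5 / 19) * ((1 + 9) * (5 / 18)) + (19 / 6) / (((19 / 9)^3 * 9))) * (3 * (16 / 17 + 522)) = -671012755 / 18411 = -36446.30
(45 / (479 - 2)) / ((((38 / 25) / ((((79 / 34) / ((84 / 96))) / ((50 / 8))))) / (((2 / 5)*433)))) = 547312 / 119833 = 4.57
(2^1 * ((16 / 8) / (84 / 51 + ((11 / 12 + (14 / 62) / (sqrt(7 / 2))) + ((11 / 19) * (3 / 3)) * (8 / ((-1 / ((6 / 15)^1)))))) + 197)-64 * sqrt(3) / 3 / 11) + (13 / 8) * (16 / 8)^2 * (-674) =-705673324645707 / 177251056921-64 * sqrt(3) / 33-46572465600 * sqrt(14) / 177251056921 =-3985.55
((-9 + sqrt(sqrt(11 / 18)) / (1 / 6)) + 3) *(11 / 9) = -22 / 3 + 11 *11^(1 / 4) *2^(3 / 4) *sqrt(3) / 9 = -0.85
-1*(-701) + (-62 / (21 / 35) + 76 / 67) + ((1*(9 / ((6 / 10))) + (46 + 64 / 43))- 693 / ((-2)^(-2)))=-2110.71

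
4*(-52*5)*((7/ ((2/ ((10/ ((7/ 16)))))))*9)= -748800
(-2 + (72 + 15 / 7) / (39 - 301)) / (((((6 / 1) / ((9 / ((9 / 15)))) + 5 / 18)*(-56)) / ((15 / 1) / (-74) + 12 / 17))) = 119266695 / 3940649776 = 0.03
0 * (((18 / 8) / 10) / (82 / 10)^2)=0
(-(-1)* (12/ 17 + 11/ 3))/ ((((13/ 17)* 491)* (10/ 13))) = 223/ 14730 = 0.02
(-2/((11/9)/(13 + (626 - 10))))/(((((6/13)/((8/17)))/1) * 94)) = -5772/517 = -11.16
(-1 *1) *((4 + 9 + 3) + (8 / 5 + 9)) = -26.60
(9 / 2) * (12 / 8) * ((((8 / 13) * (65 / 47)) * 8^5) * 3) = 26542080 / 47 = 564725.11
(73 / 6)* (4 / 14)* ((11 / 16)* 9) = 2409 / 112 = 21.51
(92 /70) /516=23 /9030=0.00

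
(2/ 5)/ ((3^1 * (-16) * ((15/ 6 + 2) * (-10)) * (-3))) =-1/ 16200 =-0.00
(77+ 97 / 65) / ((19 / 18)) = 74.36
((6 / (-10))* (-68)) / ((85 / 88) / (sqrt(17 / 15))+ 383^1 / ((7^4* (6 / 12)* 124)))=-22517394877824 / 176585243682355+ 99453608957472* sqrt(255) / 35317048736471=44.84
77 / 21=11 / 3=3.67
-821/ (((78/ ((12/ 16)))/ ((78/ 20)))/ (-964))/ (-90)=-197861/ 600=-329.77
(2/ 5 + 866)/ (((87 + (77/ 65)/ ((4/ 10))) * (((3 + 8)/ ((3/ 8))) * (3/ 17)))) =239343/ 128645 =1.86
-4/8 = -1/2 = -0.50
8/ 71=0.11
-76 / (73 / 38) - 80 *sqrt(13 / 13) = -8728 / 73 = -119.56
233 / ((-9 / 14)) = -3262 / 9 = -362.44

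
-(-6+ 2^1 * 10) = -14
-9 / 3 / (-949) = 3 / 949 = 0.00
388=388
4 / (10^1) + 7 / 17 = 69 / 85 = 0.81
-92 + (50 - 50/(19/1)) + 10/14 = -5841/133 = -43.92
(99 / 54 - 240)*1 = -1429 / 6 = -238.17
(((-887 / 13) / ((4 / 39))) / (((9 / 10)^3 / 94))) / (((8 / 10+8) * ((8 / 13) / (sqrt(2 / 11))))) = -338723125 * sqrt(22) / 235224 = -6754.21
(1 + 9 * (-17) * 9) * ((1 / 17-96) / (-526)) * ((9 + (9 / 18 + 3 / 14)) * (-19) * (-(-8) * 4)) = 1482354.86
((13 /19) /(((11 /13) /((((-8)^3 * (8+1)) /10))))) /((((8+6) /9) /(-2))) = 3504384 /7315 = 479.07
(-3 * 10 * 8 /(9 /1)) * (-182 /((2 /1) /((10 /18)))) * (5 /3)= 182000 /81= 2246.91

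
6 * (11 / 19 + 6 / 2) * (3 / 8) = 153 / 19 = 8.05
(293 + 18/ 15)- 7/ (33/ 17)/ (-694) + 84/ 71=2401568867/ 8130210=295.39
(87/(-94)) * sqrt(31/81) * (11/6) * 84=-2233 * sqrt(31)/141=-88.18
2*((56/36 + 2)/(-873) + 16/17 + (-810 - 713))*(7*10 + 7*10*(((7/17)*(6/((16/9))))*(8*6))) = -14427365.59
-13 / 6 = -2.17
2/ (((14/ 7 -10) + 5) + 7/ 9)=-9/ 10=-0.90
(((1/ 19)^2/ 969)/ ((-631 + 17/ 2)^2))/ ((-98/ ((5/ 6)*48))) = -16/ 5313684413205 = -0.00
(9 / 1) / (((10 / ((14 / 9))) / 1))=7 / 5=1.40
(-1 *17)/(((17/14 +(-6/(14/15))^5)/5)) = 2857190/369015433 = 0.01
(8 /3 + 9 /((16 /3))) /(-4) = -209 /192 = -1.09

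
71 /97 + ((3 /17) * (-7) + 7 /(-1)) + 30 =37097 /1649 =22.50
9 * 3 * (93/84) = 837/28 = 29.89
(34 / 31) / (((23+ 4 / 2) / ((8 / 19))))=272 / 14725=0.02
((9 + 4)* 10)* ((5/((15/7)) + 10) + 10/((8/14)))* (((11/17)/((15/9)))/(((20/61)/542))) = 423144007/170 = 2489082.39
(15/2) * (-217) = -1627.50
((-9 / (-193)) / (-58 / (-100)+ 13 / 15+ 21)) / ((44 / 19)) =12825 / 14296282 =0.00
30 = 30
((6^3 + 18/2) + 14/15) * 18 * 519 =10553346/5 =2110669.20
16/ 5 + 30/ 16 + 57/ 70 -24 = -5071/ 280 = -18.11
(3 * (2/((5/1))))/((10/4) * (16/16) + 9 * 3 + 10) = 12/395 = 0.03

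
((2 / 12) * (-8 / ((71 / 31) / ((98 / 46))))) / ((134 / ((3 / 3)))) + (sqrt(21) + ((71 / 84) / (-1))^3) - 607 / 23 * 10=-17154081684965 / 64848337344 + sqrt(21)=-259.94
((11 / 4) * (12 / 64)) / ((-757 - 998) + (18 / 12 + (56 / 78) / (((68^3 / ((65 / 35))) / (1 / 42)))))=-928557 / 3157769114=-0.00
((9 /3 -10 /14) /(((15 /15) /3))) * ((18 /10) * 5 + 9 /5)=2592 /35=74.06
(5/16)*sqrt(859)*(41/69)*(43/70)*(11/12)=19393*sqrt(859)/185472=3.06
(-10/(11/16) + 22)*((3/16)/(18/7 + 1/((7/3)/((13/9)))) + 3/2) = 68511/5896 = 11.62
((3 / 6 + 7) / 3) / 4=5 / 8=0.62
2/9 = 0.22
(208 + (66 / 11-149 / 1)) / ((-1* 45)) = -1.44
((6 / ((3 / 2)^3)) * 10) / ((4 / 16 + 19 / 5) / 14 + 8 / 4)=44800 / 5769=7.77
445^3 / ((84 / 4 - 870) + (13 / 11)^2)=-2132531225 / 20512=-103965.06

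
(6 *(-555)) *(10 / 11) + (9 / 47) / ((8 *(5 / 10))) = -6260301 / 2068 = -3027.22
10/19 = 0.53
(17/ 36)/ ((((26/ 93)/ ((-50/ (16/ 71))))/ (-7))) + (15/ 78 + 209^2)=115576231/ 2496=46304.58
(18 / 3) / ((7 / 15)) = 12.86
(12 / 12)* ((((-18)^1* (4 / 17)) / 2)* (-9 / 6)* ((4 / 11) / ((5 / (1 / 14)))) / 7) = 108 / 45815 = 0.00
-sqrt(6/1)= -sqrt(6)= -2.45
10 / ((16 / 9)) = 45 / 8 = 5.62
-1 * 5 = -5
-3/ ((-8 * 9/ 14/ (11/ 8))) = 77/ 96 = 0.80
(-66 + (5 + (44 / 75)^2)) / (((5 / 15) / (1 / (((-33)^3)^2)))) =-341189 / 2421502441875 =-0.00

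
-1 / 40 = -0.02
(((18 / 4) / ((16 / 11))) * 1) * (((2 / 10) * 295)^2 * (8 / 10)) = 8615.48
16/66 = 8/33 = 0.24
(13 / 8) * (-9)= -117 / 8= -14.62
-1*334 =-334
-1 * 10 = -10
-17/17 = -1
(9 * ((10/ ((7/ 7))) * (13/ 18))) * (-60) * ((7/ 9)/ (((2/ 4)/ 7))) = -127400/ 3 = -42466.67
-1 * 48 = -48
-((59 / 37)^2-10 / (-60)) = -22255 / 8214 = -2.71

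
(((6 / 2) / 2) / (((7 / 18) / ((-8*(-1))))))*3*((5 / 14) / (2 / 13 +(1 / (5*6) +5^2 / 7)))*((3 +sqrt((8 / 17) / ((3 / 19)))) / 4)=105300*sqrt(1938) / 1221059 +473850 / 71827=10.39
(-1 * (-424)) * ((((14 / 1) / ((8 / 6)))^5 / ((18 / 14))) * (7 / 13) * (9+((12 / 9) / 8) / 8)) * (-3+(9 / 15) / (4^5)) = -2612154977375391 / 4259840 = -613204950.74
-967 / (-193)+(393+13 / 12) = 924301 / 2316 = 399.09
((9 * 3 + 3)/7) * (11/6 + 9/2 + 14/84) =195/7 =27.86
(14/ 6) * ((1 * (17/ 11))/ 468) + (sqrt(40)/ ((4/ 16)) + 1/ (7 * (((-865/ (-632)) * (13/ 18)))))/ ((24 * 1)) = 1283657/ 93513420 + sqrt(10)/ 3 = 1.07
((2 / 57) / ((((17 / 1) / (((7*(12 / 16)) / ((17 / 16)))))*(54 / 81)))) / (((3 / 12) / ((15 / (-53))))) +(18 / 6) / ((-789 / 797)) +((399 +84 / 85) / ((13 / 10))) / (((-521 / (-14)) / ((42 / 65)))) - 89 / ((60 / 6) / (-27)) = 16348902146635069 / 67391867254010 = 242.59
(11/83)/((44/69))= 69/332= 0.21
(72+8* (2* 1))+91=179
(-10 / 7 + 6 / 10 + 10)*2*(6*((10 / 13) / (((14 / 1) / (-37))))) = -223.74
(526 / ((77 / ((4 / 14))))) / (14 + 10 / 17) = 4471 / 33418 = 0.13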